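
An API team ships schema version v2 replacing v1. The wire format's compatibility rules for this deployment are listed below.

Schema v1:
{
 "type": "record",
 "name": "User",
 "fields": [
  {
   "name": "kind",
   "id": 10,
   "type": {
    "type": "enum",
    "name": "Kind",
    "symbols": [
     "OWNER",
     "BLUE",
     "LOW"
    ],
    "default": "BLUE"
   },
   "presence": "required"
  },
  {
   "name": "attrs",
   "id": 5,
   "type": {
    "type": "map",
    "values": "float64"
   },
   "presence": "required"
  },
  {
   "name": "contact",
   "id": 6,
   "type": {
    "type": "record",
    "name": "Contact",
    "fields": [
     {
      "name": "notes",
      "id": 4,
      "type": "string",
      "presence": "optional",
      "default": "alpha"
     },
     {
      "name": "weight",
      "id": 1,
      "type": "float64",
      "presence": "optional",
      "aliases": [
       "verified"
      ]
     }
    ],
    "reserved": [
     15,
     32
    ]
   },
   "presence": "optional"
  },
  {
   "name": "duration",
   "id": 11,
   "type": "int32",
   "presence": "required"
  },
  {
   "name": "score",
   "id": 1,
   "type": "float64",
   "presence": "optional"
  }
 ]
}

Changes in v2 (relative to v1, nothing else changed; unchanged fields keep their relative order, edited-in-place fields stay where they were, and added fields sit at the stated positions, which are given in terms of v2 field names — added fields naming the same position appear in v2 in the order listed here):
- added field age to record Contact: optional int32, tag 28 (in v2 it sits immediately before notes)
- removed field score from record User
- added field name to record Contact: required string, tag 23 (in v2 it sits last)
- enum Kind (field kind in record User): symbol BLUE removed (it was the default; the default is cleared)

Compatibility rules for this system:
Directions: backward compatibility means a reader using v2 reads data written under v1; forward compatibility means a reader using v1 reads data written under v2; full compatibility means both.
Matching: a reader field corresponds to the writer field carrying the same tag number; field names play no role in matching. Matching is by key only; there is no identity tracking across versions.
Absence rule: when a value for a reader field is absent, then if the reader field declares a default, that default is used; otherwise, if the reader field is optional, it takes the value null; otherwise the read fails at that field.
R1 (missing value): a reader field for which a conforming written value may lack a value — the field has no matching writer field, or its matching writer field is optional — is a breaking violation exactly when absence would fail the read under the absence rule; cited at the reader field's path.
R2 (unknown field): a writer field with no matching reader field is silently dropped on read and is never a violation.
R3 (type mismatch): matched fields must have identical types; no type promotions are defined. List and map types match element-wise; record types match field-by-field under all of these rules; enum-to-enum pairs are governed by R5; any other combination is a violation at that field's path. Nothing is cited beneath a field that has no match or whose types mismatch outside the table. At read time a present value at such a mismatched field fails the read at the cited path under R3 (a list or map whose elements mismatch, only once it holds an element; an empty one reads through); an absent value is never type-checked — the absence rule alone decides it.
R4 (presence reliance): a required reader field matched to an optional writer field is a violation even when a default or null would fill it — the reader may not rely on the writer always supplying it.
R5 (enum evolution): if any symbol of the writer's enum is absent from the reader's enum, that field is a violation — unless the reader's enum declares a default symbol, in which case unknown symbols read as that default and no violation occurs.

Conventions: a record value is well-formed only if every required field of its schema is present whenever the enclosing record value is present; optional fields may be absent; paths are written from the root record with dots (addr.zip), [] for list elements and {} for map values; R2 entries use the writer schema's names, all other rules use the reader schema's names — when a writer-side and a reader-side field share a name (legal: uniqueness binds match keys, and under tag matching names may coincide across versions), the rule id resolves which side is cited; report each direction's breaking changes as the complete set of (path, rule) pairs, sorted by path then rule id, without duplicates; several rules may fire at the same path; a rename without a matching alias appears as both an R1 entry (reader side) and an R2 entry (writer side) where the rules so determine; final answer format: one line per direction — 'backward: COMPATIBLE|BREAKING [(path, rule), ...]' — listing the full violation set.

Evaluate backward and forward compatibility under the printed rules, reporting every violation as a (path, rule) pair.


backward: BREAKING [(contact.name, R1), (kind, R5)]; forward: COMPATIBLE []

in User below, arrows point writer -> reader
backward on User — v2 reading data written by v1:
  kind: Kind -> Kind, writer required; from kind
  attrs: map<string, float64> -> map<string, float64>, writer required; from attrs
  contact: Contact -> Contact, writer optional; from contact
  duration: int32 -> int32, writer required; from duration
  score (writer side), unknown to reader
  contact.age: no writer-side match
  contact.notes: string -> string, writer optional; from contact.notes
  contact.weight: float64 -> float64, writer optional; from contact.weight
  contact.name: no writer-side match
  R1 fires at contact.name
  R5 fires at kind
  => backward verdict for User: BREAKING, 2 violation(s)
forward on User — v1 reading data written by v2:
  kind: Kind -> Kind, writer required; from kind
  attrs: map<string, float64> -> map<string, float64>, writer required; from attrs
  contact: Contact -> Contact, writer optional; from contact
  duration: int32 -> int32, writer required; from duration
  score: no writer-side match
  contact.notes: string -> string, writer optional; from contact.notes
  contact.weight: float64 -> float64, writer optional; from contact.weight
  contact.age (writer side), unknown to reader
  contact.name (writer side), unknown to reader
  => no violations; forward on User: COMPATIBLE


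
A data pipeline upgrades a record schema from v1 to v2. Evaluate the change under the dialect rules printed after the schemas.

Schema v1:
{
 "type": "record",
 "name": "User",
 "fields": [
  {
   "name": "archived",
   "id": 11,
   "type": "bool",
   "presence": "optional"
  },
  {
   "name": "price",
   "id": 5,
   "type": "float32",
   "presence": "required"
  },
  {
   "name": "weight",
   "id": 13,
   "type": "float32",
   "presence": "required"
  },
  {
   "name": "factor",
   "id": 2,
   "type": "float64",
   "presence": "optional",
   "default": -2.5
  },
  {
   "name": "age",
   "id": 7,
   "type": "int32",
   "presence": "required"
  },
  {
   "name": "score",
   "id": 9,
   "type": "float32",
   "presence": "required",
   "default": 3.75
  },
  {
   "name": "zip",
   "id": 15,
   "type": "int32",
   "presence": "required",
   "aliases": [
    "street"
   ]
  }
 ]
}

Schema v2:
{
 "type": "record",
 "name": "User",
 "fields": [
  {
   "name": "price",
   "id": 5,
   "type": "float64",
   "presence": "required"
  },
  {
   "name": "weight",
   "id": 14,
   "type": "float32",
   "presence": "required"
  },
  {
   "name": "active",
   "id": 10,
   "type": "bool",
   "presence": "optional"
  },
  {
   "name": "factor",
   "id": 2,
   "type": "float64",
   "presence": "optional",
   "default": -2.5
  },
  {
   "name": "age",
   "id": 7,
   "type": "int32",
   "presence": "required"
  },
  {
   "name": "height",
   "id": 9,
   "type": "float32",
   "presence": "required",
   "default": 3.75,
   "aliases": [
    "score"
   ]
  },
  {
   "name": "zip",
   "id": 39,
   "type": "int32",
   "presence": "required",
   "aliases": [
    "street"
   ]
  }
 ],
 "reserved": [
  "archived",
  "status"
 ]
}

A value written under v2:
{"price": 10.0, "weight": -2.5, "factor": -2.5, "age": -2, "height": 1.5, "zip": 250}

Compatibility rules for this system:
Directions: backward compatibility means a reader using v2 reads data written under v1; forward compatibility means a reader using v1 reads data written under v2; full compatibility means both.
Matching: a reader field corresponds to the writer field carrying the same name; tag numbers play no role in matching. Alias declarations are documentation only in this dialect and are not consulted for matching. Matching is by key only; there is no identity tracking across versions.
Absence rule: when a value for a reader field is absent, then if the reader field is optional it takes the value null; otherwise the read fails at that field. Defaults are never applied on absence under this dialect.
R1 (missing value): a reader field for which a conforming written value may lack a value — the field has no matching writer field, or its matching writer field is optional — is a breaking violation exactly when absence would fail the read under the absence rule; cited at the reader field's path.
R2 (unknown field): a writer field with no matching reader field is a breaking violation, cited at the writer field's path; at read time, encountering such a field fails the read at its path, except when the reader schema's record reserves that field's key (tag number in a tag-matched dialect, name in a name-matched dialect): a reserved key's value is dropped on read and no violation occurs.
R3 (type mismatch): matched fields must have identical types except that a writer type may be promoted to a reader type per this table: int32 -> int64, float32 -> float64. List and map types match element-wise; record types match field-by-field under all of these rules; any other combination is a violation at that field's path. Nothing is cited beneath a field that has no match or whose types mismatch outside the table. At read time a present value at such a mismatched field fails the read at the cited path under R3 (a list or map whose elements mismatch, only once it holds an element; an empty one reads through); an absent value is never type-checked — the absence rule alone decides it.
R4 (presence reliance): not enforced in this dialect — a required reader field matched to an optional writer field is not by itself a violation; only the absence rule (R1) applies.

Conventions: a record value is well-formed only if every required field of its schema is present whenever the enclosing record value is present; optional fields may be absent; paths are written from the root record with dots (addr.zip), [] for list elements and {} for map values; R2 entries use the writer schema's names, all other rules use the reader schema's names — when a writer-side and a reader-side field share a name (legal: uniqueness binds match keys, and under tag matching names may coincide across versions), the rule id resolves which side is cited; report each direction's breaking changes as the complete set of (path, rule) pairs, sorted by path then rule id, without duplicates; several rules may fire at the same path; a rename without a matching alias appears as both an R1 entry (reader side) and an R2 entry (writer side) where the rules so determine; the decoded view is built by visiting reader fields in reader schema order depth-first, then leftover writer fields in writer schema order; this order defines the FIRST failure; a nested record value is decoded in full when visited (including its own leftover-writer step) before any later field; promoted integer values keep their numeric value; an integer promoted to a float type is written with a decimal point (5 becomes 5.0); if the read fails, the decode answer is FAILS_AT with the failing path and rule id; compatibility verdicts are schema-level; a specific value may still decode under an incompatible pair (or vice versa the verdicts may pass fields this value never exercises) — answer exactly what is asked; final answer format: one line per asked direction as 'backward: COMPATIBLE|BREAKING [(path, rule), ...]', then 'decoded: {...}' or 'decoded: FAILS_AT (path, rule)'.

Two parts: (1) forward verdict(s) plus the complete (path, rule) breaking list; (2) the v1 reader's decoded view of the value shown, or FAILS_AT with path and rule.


each type pair in User: writer, then reader
forward pass over User, reader schema v1, writer schema v2:
  archived: no writer match
  price: float64 -> float32, writer required; from price
  weight: float32 -> float32, writer required; from weight
  factor: float64 -> float64, writer optional; from factor
  age: int32 -> int32, writer required; from age
  score: no writer match
  zip: int32 -> int32, writer required; from zip
  active (writer side), unknown to reader
  height (writer side), unknown to reader
  R2 fires at active
  R2 fires at height
  R3 fires at price
  R1 fires at score
  forward on User therefore BREAKING (4)
decoding the User value with the v1 reader:
  archived := null (absent, optional -> null)
  read fails at price under R3
  => FAILS_AT (price, R3)
diffs on User not affecting the asked answer:
  field weight in record User: tag 13 changed to 14 -> triggers nothing under User's printed rules — same verdict
  field zip in record User: tag 15 changed to 39 -> triggers nothing under User's printed rules — same verdict
  removed field archived from record User (its key "archived" joins the reserved list) -> triggers nothing under User's printed rules — same verdict

forward: BREAKING [(active, R2), (height, R2), (price, R3), (score, R1)]; decoded: FAILS_AT (price, R3)


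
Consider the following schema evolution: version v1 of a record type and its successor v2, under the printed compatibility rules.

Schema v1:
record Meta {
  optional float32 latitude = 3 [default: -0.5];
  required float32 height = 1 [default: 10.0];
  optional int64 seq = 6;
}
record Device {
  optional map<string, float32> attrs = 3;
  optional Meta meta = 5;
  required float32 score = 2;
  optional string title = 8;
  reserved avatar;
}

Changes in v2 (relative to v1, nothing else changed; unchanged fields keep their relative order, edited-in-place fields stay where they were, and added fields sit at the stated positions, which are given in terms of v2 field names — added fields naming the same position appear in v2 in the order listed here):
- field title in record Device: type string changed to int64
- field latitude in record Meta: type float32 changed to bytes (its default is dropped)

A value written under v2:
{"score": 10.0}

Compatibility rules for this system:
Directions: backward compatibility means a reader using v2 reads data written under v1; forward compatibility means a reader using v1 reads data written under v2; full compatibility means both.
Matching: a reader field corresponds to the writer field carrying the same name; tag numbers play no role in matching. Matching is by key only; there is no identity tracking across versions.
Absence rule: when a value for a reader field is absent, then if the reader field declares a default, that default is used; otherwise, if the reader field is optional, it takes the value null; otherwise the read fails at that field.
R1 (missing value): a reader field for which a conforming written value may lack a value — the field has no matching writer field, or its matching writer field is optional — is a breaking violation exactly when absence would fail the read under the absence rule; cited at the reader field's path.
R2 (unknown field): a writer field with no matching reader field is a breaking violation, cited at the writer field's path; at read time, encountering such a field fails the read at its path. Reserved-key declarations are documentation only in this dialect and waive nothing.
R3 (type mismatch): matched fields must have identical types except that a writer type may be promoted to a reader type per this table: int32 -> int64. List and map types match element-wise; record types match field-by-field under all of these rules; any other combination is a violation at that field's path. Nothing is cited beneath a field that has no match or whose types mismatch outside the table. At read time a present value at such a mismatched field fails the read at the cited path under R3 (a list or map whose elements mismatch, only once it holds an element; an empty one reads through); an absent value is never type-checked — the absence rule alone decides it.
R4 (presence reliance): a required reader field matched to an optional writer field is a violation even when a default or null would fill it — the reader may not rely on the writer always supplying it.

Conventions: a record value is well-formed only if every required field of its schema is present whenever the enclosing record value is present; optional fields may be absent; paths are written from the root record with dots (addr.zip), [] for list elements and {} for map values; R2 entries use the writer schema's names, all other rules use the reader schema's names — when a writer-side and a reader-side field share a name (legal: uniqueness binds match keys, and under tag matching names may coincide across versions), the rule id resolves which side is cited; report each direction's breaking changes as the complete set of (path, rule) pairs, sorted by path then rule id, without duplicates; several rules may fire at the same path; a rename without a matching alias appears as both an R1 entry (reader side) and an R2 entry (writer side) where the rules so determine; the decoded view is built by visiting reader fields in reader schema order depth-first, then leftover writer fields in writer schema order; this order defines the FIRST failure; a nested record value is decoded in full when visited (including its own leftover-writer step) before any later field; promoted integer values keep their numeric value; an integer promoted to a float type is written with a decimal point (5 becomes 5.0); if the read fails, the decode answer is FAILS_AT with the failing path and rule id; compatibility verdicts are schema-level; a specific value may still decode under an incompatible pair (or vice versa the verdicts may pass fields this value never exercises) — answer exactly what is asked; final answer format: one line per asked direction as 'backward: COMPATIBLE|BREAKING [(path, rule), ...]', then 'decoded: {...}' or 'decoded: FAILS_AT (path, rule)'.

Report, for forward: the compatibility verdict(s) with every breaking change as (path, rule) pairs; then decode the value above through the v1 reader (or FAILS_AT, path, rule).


each type pair in Device: writer, then reader
forward on Device — v1 reading data written by v2:
  map<string, float32> -> map<string, float32>, writer optional: attrs aligns to attrs
  Meta -> Meta, writer optional: meta aligns to meta
  float32 -> float32, writer required: score aligns to score
  int64 -> string, writer optional: title aligns to title
  bytes -> float32, writer optional: meta.latitude aligns to meta.latitude
  float32 -> float32, writer required: meta.height aligns to meta.height
  int64 -> int64, writer optional: meta.seq aligns to meta.seq
  breaking: (meta.latitude, R3)
  breaking: (title, R3)
  => 2 violation(s): forward is BREAKING for Device
decode (reader v1):
  attrs := null (not supplied -> null)
  meta := null (not supplied -> null)
  score := 10.0
  title := null (not supplied -> null)
  => decoded: {"attrs": null, "meta": null, "score": 10.0, "title": null}

forward: BREAKING [(meta.latitude, R3), (title, R3)]; decoded: {"attrs": null, "meta": null, "score": 10.0, "title": null}


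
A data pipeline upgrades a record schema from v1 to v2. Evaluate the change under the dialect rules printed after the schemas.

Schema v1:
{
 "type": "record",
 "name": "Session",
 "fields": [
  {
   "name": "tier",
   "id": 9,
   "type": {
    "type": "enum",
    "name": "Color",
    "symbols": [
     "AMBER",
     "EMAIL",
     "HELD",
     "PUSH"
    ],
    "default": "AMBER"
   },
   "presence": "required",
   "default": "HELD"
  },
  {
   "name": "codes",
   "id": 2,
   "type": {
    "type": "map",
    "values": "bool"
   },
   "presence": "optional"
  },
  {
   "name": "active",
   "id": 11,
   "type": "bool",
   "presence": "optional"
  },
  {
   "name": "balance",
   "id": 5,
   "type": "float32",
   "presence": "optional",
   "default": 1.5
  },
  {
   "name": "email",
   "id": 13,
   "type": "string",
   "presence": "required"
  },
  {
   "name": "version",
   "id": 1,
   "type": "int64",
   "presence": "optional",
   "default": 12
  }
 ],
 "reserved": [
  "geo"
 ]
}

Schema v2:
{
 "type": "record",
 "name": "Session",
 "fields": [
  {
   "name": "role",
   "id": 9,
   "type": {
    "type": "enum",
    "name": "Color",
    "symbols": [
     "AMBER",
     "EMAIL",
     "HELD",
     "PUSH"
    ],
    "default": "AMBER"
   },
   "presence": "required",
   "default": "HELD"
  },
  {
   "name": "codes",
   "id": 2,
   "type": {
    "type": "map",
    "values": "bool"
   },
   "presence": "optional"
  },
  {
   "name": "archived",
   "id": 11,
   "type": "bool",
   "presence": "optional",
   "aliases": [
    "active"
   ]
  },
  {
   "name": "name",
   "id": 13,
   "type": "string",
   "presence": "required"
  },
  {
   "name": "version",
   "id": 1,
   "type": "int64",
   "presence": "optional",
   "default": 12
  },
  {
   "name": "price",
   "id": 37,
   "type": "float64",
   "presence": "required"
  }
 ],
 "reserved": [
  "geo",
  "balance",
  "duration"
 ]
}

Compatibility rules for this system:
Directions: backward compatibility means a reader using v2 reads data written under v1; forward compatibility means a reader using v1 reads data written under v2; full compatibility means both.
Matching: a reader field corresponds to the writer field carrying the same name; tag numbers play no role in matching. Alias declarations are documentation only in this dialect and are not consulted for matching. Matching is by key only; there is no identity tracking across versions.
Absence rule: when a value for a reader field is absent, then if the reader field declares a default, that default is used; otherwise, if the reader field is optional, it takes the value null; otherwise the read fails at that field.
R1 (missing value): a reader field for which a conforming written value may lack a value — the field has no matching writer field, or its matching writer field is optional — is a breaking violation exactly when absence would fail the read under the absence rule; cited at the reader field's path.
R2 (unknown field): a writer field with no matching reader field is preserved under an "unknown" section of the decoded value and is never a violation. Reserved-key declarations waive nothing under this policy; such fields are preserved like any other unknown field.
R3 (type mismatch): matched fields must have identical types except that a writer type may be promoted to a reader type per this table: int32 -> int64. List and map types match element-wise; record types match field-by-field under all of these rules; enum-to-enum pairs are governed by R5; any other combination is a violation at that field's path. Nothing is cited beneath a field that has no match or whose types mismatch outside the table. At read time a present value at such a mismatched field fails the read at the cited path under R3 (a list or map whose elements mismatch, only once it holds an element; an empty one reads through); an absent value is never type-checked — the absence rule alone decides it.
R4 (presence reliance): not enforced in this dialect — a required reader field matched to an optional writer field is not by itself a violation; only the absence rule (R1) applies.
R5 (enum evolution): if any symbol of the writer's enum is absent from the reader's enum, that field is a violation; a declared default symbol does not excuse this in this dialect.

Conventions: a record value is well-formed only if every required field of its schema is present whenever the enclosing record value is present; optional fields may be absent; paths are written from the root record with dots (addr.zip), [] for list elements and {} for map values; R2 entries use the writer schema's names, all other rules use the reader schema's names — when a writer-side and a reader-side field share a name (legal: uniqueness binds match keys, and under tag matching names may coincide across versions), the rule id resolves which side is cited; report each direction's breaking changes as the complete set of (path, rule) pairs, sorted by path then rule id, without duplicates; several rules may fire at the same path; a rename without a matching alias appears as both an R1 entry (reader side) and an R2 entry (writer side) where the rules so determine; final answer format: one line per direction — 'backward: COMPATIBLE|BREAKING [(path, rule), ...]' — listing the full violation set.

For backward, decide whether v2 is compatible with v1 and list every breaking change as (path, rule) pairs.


arrows below run writer -> reader for Session
backward pass over Session, reader schema v2, writer schema v1:
  role: no writer-side match
  writer optional, map<string, bool> -> map<string, bool>: reader codes maps from writer codes
  archived: no writer-side match
  name: no writer-side match
  writer optional, int64 -> int64: reader version maps from writer version
  price: no writer-side match
  leftover writer field: tier
  leftover writer field: active
  leftover writer field: balance
  leftover writer field: email
  violation R1 at name
  violation R1 at price
  => 2 violation(s): backward is BREAKING for Session
remaining Session differences; none change what is asked:
  removed field balance from record Session (its key "balance" joins the reserved list) -> fires no rule on Session, leaving the asked answer as it is
  renamed field tier to role in record Session -> fires no rule on Session, leaving the asked answer as it is
  renamed field active to archived in record Session (alias active declared on the renamed field) -> fires no rule on Session, leaving the asked answer as it is

backward: BREAKING [(name, R1), (price, R1)]


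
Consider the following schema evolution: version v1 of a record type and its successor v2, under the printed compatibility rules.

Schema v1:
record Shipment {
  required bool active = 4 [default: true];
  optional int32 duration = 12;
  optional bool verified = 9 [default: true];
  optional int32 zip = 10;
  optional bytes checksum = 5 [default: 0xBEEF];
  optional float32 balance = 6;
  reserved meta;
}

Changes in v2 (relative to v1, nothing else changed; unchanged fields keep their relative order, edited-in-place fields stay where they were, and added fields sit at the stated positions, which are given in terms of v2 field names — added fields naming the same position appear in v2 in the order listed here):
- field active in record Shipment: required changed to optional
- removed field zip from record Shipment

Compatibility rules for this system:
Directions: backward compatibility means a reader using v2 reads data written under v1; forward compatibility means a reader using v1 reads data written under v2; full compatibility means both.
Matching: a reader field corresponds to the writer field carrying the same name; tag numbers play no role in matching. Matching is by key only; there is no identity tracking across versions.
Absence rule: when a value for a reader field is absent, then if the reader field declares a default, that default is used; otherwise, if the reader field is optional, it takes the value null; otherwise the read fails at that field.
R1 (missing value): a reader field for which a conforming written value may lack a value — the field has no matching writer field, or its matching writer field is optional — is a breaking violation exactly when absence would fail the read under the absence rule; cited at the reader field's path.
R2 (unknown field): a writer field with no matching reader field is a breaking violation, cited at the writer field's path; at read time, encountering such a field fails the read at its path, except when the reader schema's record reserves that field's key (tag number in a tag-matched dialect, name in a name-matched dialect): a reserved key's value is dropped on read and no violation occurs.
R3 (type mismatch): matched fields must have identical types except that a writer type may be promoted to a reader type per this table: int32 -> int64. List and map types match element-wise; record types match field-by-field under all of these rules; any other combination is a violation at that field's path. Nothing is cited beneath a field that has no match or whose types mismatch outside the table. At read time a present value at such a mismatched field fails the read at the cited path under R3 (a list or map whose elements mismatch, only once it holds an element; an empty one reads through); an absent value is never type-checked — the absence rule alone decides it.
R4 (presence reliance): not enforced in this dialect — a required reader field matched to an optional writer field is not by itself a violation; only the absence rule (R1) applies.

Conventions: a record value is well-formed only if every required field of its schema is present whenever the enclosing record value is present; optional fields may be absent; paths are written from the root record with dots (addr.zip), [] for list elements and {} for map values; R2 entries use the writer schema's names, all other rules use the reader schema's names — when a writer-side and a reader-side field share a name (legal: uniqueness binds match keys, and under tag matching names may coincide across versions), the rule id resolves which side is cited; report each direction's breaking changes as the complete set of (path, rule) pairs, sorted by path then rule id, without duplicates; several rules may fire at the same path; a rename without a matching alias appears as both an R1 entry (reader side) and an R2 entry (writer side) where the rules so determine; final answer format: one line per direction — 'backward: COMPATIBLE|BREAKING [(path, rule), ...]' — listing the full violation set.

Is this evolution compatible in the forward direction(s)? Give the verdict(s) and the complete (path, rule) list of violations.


each type pair in Shipment: writer, then reader
forward analysis of Shipment with v1 as reader and v2 as writer:
  active <- active (bool -> bool, writer optional)
  duration <- duration (int32 -> int32, writer optional)
  verified <- verified (bool -> bool, writer optional)
  zip: no writer-side match
  checksum <- checksum (bytes -> bytes, writer optional)
  balance <- balance (float32 -> float32, writer optional)
  => forward: COMPATIBLE
ruling out the remaining Shipment differences:
  field active in record Shipment: required changed to optional -> inert for the asked Shipment verdict: nothing fires
  removed field zip from record Shipment -> fires only in the backward direction of Shipment, which is not asked here

forward: COMPATIBLE []


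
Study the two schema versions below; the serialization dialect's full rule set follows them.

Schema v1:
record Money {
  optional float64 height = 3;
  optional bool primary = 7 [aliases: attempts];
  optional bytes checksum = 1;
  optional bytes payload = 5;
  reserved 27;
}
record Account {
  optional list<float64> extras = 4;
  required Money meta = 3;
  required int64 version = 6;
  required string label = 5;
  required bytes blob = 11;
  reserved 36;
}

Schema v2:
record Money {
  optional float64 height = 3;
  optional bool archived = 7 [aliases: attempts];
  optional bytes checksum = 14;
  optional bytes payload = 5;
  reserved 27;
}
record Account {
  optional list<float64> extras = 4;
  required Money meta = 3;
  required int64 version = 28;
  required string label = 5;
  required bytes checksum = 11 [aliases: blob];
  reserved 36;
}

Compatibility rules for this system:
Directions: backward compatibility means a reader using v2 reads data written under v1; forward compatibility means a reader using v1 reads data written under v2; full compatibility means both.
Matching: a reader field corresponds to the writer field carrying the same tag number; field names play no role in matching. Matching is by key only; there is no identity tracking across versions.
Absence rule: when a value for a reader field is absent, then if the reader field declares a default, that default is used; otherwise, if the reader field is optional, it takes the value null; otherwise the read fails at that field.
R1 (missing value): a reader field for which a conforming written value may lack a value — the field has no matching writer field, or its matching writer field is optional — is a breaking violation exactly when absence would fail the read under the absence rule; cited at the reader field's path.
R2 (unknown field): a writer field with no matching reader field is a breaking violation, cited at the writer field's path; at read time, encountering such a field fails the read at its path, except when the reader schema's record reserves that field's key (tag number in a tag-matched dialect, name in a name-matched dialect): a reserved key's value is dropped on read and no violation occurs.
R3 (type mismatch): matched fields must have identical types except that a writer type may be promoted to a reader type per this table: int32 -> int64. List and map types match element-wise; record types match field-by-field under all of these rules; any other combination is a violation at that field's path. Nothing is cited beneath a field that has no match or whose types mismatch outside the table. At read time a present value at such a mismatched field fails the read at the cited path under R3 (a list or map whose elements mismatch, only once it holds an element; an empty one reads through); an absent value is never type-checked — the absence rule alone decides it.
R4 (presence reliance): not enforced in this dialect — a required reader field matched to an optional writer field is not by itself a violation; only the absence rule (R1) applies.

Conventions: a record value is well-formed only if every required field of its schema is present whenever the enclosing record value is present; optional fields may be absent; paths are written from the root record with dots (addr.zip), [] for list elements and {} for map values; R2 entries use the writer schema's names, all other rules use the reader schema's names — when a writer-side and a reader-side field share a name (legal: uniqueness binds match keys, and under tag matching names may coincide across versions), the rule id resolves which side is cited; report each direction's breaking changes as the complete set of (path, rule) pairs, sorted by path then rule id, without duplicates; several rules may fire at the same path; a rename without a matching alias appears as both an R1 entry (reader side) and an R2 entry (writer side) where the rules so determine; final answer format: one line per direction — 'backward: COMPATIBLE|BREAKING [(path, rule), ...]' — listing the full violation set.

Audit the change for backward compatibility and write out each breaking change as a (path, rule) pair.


backward: BREAKING [(meta.checksum, R2), (version, R1), (version, R2)]

in Account below, arrows point writer -> reader
backward for Account (reader v2, writer v1):
  list<float64> -> list<float64>, writer optional: extras aligns to extras
  Money -> Money, writer required: meta aligns to meta
  version: no writer-side match
  string -> string, writer required: label aligns to label
  bytes -> bytes, writer required: checksum aligns to blob
  leftover writer field: version
  float64 -> float64, writer optional: meta.height aligns to meta.height
  bool -> bool, writer optional: meta.archived aligns to meta.primary
  meta.checksum: no writer-side match
  bytes -> bytes, writer optional: meta.payload aligns to meta.payload
  leftover writer field: meta.checksum
  breaking: (meta.checksum, R2)
  breaking: (version, R1)
  breaking: (version, R2)
  backward on Account therefore BREAKING (3)
the other Account changes do not affect what is asked:
  renamed field primary to archived in record Money -> no rule fires on it in Account's dialect; the asked verdict holds
  renamed field blob to checksum in record Account (alias blob declared on the renamed field) -> no rule fires on it in Account's dialect; the asked verdict holds


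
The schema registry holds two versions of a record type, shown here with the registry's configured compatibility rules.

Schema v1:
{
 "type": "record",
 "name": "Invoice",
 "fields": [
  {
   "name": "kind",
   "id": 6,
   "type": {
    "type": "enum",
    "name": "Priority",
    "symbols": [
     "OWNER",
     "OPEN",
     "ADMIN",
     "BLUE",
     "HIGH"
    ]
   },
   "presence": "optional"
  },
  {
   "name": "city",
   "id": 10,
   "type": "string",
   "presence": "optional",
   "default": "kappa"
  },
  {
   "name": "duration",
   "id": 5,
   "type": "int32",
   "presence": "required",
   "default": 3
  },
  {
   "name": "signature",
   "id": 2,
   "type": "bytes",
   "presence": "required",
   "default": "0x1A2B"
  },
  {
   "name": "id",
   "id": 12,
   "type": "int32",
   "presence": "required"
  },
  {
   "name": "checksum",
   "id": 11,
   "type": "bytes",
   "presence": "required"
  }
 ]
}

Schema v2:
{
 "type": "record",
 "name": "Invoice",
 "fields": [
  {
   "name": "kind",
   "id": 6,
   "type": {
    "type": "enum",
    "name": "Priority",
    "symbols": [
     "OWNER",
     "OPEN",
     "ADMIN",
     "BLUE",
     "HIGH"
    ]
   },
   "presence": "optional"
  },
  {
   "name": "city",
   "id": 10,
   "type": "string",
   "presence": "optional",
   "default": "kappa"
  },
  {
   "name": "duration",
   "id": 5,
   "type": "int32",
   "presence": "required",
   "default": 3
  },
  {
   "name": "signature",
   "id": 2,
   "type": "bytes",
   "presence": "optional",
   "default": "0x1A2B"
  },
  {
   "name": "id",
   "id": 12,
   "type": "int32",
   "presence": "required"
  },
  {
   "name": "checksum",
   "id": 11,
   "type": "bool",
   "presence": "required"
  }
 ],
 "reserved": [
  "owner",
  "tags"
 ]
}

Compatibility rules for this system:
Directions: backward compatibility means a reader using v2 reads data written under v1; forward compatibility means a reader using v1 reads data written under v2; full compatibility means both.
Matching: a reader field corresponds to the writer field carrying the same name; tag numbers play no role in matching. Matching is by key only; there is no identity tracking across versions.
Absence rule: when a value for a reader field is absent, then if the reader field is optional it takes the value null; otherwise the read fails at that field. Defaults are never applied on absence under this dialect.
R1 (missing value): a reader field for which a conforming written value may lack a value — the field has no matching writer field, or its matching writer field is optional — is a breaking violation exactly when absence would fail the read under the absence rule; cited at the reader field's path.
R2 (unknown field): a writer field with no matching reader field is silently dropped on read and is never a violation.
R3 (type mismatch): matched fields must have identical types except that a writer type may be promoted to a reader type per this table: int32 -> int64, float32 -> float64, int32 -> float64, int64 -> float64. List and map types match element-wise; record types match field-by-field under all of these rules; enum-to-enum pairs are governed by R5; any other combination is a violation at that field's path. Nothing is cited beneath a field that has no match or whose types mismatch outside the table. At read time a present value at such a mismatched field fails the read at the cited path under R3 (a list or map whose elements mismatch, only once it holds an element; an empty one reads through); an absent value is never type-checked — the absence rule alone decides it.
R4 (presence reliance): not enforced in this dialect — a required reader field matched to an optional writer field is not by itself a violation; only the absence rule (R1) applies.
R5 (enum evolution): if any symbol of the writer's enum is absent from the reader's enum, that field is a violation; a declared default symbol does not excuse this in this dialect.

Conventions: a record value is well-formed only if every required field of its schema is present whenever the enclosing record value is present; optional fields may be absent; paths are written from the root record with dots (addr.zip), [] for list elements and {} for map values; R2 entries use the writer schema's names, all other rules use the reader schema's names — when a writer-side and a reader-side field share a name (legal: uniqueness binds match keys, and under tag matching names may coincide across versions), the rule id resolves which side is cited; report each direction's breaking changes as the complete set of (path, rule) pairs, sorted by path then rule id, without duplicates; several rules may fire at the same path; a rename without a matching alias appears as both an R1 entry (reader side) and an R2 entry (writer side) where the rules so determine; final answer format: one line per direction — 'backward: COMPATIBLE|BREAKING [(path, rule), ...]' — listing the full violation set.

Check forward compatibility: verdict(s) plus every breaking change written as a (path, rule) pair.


in Invoice below, arrows point writer -> reader
forward analysis of Invoice with v1 as reader and v2 as writer:
  writer optional, Priority -> Priority: reader kind maps from writer kind
  writer optional, string -> string: reader city maps from writer city
  writer required, int32 -> int32: reader duration maps from writer duration
  writer optional, bytes -> bytes: reader signature maps from writer signature
  writer required, int32 -> int32: reader id maps from writer id
  writer required, bool -> bytes: reader checksum maps from writer checksum
  R3 fires at checksum
  R1 fires at signature
  => 2 violation(s): forward is BREAKING for Invoice

forward: BREAKING [(checksum, R3), (signature, R1)]
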